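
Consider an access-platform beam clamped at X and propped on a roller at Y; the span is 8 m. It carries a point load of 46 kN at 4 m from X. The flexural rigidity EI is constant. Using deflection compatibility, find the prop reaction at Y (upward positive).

R_Y = 14.38 kN

Choose R_Y as the redundant. The primary structure is the cantilever fixed at X.
Deflection at Y on the released cantilever, summing each load's contribution:
  point load 46 at a = 4: Pa²(3L − a)/(6EI) = 2453/EI
Tip deflection under a unit load at Y: L³/(3EI) = 170.7/EI.
Compatibility at Y: δ_0 − R_Y·δ_{YY} = 0, so R_Y = 2453/170.7 = 14.38 kN.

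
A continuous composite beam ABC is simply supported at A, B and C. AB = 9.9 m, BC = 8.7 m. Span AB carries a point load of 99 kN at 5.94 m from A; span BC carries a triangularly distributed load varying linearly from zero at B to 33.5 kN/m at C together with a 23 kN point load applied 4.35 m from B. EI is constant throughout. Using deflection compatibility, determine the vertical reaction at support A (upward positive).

R_A = 20.72 kN

Insert a hinge at B; M_B is the redundant, and each span becomes simply supported.
End slopes at the hinge B, treating each span as simply supported:
  span AB: point load 99 at a = 5.94: Pab(L + a)/(6LEI) = 621/EI
  span BC: triangular load, peak 33.5: 7w₀L³/(360EI) = 428.9/EI
  span BC: point load 23 at a = 4.35: Pab(L + b)/(6LEI) = 108.8/EI
  relative rotation θ_0 = (621 + 537.7)/EI = 1159/EI
A unit hogging moment at B produces rotation L₁/(3EI) + L₂/(3EI) = 6.2/EI.
Compatibility: M_B·(L₁+L₂)/(3EI) = θ_0, giving M_B = 186.9 kN·m (hogging).
Span AB, ΣM about A with M_B applied at B: R_B^{AB}·9.9 = 588.1 + 186.9, so R_B^{AB} = 78.28 kN and R_A = 99 − 78.28 = 20.72 kN.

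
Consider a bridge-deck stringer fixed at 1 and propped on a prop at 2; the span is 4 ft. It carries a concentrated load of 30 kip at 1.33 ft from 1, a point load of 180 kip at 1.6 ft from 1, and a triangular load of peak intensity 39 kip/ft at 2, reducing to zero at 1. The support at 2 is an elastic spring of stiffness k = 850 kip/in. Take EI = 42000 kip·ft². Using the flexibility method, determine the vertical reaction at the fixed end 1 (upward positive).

Take the reaction at 2 as the redundant and release it; the primary structure is a cantilever fixed at 1.
Deflection at 2 on the released cantilever, summing each load's contribution:
  point load 30 at a = 1.33: Pa²(3L − a)/(6EI) = 94.37/EI
  point load 180 at a = 1.6: Pa²(3L − a)/(6EI) = 798.7/EI
  triangular load, peak 39 at the free end: 11w₀L⁴/(120EI) = 915.2/EI
  δ_0 = 1808/EI
Tip deflection under a unit load at 2: L³/(3EI) = 21.33/EI.
With EI = 42000 kip·ft²: δ_0 = 0.043055 ft and δ_{22} = 0.000508 ft/kip.
Compatibility — the spring shortens by R_2/k under the reaction it provides: δ_0 − R_2·δ_{22} = R_2/k. With 1/k = 1/(850×12) ft/kip = 0.000098 ft/kip, R_2 = δ_0 / (δ_{22} + 1/k) = 0.043055 / (0.000508 + 0.000098) = 71.05 kip.
Vertical equilibrium: R_1 = ΣP − R_2 = 288 − 71.05 = 217 kip.

R_1 = 217 kip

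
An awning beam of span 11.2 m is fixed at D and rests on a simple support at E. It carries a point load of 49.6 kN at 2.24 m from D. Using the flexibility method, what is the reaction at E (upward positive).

R_E = 2.778 kN

Remove the prop at E; the released (primary) structure is a cantilever built in at D.
Deflection at E on the released cantilever, summing each load's contribution:
  point load 49.6 at a = 2.24: Pa²(3L − a)/(6EI) = 1301/EI
Flexibility coefficient — unit upward force at E: δ_{EE} = L³/(3EI) = 468.3/EI.
Compatibility at E: δ_0 − R_E·δ_{EE} = 0, so R_E = 1301/468.3 = 2.778 kN.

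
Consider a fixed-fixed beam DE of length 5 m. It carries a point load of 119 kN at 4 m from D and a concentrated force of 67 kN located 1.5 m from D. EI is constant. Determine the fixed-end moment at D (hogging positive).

Release both end moments; the primary structure is a simply-supported span DE with redundants M_D and M_E.
On the primary (simply-supported) span, the end slopes from the loading are:
  at D: point load 119 at a = 4: Pab(L + b)/(6LEI) = 95.2/EI
  at E: point load 119 at a = 4: Pab(L + a)/(6LEI) = 142.8/EI
  at D: point load 67 at a = 1.5: Pab(L + b)/(6LEI) = 99.66/EI
  at E: point load 67 at a = 1.5: Pab(L + a)/(6LEI) = 76.21/EI
  θ_D0 = 194.9/EI,  θ_E0 = 219/EI
Flexibility coefficients: a unit moment at one end gives L/(3EI) there and L/(6EI) at the far end, so f₁₁ = f₂₂ = 1.667/EI and f₁₂ = f₂₁ = 0.8333/EI.
Compatibility — zero rotation at each built-in end:
  1.667 M_D + 0.8333 M_E = 194.9
  0.8333 M_D + 1.667 M_E = 219
Solving the pair gives M_D = 68.28 kN·m and M_E = 97.27 kN·m (hogging).

M_D = 68.28 kN·m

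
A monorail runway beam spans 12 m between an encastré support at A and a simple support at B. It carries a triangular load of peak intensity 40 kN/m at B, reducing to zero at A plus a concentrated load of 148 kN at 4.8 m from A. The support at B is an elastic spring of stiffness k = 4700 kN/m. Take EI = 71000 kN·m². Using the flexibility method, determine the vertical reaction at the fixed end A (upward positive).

Release the roller at B. Primary structure: cantilever fixed at A.
Primary-structure tip deflection at B by superposition:
  triangular load, peak 40 at the free end: 11w₀L⁴/(120EI) = 76032/EI
  point load 148 at a = 4.8: Pa²(3L − a)/(6EI) = 17732/EI
  δ_0 = 93764/EI
Flexibility coefficient — unit upward force at B: δ_{BB} = L³/(3EI) = 576/EI.
With EI = 71000 kN·m²: δ_0 = 1.3206 m and δ_{BB} = 0.008113 m/kN.
Compatibility — the spring shortens by R_B/k under the reaction it provides: δ_0 − R_B·δ_{BB} = R_B/k. With 1/k = 0.000213 m/kN, R_B = δ_0 / (δ_{BB} + 1/k) = 1.3206 / (0.008113 + 0.000213) = 158.6 kN.
Vertical equilibrium: R_A = ΣP − R_B = 388 − 158.6 = 229.4 kN.

R_A = 229.4 kN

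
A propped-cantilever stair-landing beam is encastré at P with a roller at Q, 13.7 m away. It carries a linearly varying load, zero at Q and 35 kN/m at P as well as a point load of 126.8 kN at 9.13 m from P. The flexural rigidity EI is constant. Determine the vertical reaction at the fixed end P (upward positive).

Release the roller at Q. Primary structure: cantilever fixed at P.
Downward deflection at the released point Q due to the loads:
  triangular load, peak 35 at the fixed end: w₀L⁴/(30EI) = 41099/EI
  point load 126.8 at a = 9.13: Pa²(3L − a)/(6EI) = 56319/EI
  δ_0 = 97417/EI
Flexibility coefficient — unit upward force at Q: δ_{QQ} = L³/(3EI) = 857.1/EI.
Compatibility at Q: δ_0 − R_Q·δ_{QQ} = 0, so R_Q = 97417/857.1 = 113.7 kN.
Vertical equilibrium: R_P = ΣP − R_Q = 366.6 − 113.7 = 252.9 kN.

R_P = 252.9 kN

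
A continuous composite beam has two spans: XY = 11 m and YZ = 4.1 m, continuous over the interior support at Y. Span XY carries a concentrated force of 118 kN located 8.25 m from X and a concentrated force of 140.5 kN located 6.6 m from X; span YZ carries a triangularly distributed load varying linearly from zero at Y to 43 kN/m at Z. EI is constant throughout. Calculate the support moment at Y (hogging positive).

Insert a hinge at Y; M_Y is the redundant, and each span becomes simply supported.
End slopes at the hinge Y, treating each span as simply supported:
  span XY: point load 118 at a = 8.25: Pab(L + a)/(6LEI) = 780.8/EI
  span XY: point load 140.5 at a = 6.6: Pab(L + a)/(6LEI) = 1088/EI
  span YZ: triangular load, peak 43: 7w₀L³/(360EI) = 57.63/EI
  relative rotation θ_0 = (1869 + 57.63)/EI = 1926/EI
A unit hogging moment at Y produces rotation L₁/(3EI) + L₂/(3EI) = 5.033/EI.
Slope continuity at Y: θ_0 = M_Y·5.033/EI, so M_Y = 1926/5.033 = 382.7 kN·m (hogging).

M_Y = 382.7 kN·m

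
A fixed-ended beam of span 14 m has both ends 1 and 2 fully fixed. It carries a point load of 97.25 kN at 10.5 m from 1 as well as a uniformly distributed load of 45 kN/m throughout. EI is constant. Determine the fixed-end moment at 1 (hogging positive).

M_1 = 798.8 kN·m

Take the two fixed-end moments M_1, M_2 as redundants; the released structure is the simple span 12.
Simple-span end rotations at 1 and 2 under the given loads:
  at 1: point load 97.25 at a = 10.5: Pab(L + b)/(6LEI) = 744.6/EI
  at 2: point load 97.25 at a = 10.5: Pab(L + a)/(6LEI) = 1042/EI
  at 1: UDL 45: wL³/(24EI) = 5145/EI
  at 2: UDL 45: wL³/(24EI) = 5145/EI
  θ_10 = 5890/EI,  θ_20 = 6187/EI
Flexibility coefficients: a unit moment at one end gives L/(3EI) there and L/(6EI) at the far end, so f₁₁ = f₂₂ = 4.667/EI and f₁₂ = f₂₁ = 2.333/EI.
Compatibility — zero rotation at each built-in end:
  4.667 M_1 + 2.333 M_2 = 5890
  2.333 M_1 + 4.667 M_2 = 6187
Solving the pair gives M_1 = 798.8 kN·m and M_2 = 926.5 kN·m (hogging).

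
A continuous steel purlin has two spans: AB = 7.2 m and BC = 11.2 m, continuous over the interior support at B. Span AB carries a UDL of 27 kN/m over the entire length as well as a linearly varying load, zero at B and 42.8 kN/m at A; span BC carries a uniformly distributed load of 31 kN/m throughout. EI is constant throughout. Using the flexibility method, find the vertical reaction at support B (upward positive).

R_B = 416.8 kN

Insert a hinge at B; M_B is the redundant, and each span becomes simply supported.
End slopes at the hinge B, treating each span as simply supported:
  span AB: UDL 27: wL³/(24EI) = 419.9/EI
  span AB: triangular load, peak 42.8: 7w₀L³/(360EI) = 310.6/EI
  span BC: UDL 31: wL³/(24EI) = 1815/EI
  relative rotation θ_0 = (730.5 + 1815)/EI = 2545/EI
A unit hogging moment at B produces rotation L₁/(3EI) + L₂/(3EI) = 6.133/EI.
Slope continuity at B: θ_0 = M_B·6.133/EI, so M_B = 2545/6.133 = 415 kN·m (hogging).
Span AB, ΣM about A with M_B applied at B: R_B^{AB}·7.2 = 1070 + 415, so R_B^{AB} = 206.2 kN and R_A = 348.5 − 206.2 = 142.3 kN.
Span BC, ΣM about C: R_B^{BC}·11.2 = 1944 + 415, so R_B^{BC} = 210.7 kN and R_C = 347.2 − 210.7 = 136.5 kN.
R_B = 206.2 + 210.7 = 416.8 kN.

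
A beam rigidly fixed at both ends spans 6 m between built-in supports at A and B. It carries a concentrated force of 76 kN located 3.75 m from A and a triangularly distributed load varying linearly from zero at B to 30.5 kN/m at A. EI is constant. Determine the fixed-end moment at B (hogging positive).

Release both end moments; the primary structure is a simply-supported span AB with redundants M_A and M_B.
On the primary (simply-supported) span, the end slopes from the loading are:
  at A: point load 76 at a = 3.75: Pab(L + b)/(6LEI) = 147/EI
  at B: point load 76 at a = 3.75: Pab(L + a)/(6LEI) = 173.7/EI
  at A: triangular load, peak 30.5: w₀L³/(45EI) = 146.4/EI
  at B: triangular load, peak 30.5: 7w₀L³/(360EI) = 128.1/EI
  θ_A0 = 293.4/EI,  θ_B0 = 301.8/EI
Flexibility coefficients: a unit moment at one end gives L/(3EI) there and L/(6EI) at the far end, so f₁₁ = f₂₂ = 2/EI and f₁₂ = f₂₁ = 1/EI.
Compatibility — zero rotation at each built-in end:
  2 M_A + 1 M_B = 293.4
  1 M_A + 2 M_B = 301.8
Solving the pair gives M_A = 94.98 kN·m and M_B = 103.4 kN·m (hogging).

M_B = 103.4 kN·m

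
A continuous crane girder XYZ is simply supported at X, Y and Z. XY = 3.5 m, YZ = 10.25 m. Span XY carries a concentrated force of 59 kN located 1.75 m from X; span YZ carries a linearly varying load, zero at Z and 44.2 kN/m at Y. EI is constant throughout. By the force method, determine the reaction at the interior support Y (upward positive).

Release continuity at Y by inserting a hinge; the redundant is the internal moment M_Y. The primary structure is two simply-supported spans XY and YZ.
Rotations at Y on the released spans (each span's end-slope, ×1/EI):
  span XY: point load 59 at a = 1.75: Pab(L + a)/(6LEI) = 45.17/EI
  span YZ: triangular load, peak 44.2: w₀L³/(45EI) = 1058/EI
  relative rotation θ_0 = (45.17 + 1058)/EI = 1103/EI
A unit hogging moment at Y produces rotation L₁/(3EI) + L₂/(3EI) = 4.583/EI.
Compatibility: M_Y·(L₁+L₂)/(3EI) = θ_0, giving M_Y = 240.6 kN·m (hogging).
Span XY, ΣM about X with M_Y applied at Y: R_Y^{XY}·3.5 = 103.2 + 240.6, so R_Y^{XY} = 98.25 kN and R_X = 59 − 98.25 = -39.25 kN.
Span YZ, ΣM about Z: R_Y^{YZ}·10.25 = 1548 + 240.6, so R_Y^{YZ} = 174.5 kN and R_Z = 226.5 − 174.5 = 52.03 kN.
R_Y = 98.25 + 174.5 = 272.7 kN.

R_Y = 272.7 kN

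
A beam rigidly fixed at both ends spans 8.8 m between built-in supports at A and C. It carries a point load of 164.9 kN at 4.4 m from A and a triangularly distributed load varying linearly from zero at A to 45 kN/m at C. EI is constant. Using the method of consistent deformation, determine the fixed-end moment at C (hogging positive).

M_C = 355.6 kN·m

Release both end moments; the primary structure is a simply-supported span AC with redundants M_A and M_C.
End rotations of the released simple span under the applied load (×1/EI):
  at A: point load 164.9 at a = 4.4: Pab(L + b)/(6LEI) = 798.1/EI
  at C: point load 164.9 at a = 4.4: Pab(L + a)/(6LEI) = 798.1/EI
  at A: triangular load, peak 45: 7w₀L³/(360EI) = 596.3/EI
  at C: triangular load, peak 45: w₀L³/(45EI) = 681.5/EI
  θ_A0 = 1394/EI,  θ_C0 = 1480/EI
Flexibility coefficients: a unit moment at one end gives L/(3EI) there and L/(6EI) at the far end, so f₁₁ = f₂₂ = 2.933/EI and f₁₂ = f₂₁ = 1.467/EI.
Compatibility — zero rotation at each built-in end:
  2.933 M_A + 1.467 M_C = 1394
  1.467 M_A + 2.933 M_C = 1480
Solving the pair gives M_A = 297.6 kN·m and M_C = 355.6 kN·m (hogging).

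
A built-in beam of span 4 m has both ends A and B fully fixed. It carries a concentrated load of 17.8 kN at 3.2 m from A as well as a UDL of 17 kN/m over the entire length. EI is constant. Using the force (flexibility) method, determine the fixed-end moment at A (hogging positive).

M_A = 24.95 kN·m

Release both end moments; the primary structure is a simply-supported span AB with redundants M_A and M_B.
On the primary (simply-supported) span, the end slopes from the loading are:
  at A: point load 17.8 at a = 3.2: Pab(L + b)/(6LEI) = 9.114/EI
  at B: point load 17.8 at a = 3.2: Pab(L + a)/(6LEI) = 13.67/EI
  at A: UDL 17: wL³/(24EI) = 45.33/EI
  at B: UDL 17: wL³/(24EI) = 45.33/EI
  θ_A0 = 54.45/EI,  θ_B0 = 59/EI
Flexibility coefficients: a unit moment at one end gives L/(3EI) there and L/(6EI) at the far end, so f₁₁ = f₂₂ = 1.333/EI and f₁₂ = f₂₁ = 0.6667/EI.
Compatibility — zero rotation at each built-in end:
  1.333 M_A + 0.6667 M_B = 54.45
  0.6667 M_A + 1.333 M_B = 59
Solving the pair gives M_A = 24.95 kN·m and M_B = 31.78 kN·m (hogging).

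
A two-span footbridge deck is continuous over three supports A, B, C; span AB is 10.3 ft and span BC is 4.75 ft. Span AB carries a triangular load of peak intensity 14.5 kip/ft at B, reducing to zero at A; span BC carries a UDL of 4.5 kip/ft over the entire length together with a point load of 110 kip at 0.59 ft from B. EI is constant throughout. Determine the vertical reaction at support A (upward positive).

Insert a hinge at B; M_B is the redundant, and each span becomes simply supported.
Rotations at B on the released spans (each span's end-slope, ×1/EI):
  span AB: triangular load, peak 14.5: w₀L³/(45EI) = 352.1/EI
  span BC: UDL 4.5: wL³/(24EI) = 20.09/EI
  span BC: point load 110 at a = 0.59: Pab(L + b)/(6LEI) = 84.41/EI
  relative rotation θ_0 = (352.1 + 104.5)/EI = 456.6/EI
A unit hogging moment at B produces rotation L₁/(3EI) + L₂/(3EI) = 5.017/EI.
Slope continuity at B: θ_0 = M_B·5.017/EI, so M_B = 456.6/5.017 = 91.02 kip·ft (hogging).
Span AB, ΣM about A with M_B applied at B: R_B^{AB}·10.3 = 512.8 + 91.02, so R_B^{AB} = 58.62 kip and R_A = 74.67 − 58.62 = 16.06 kip.

R_A = 16.06 kip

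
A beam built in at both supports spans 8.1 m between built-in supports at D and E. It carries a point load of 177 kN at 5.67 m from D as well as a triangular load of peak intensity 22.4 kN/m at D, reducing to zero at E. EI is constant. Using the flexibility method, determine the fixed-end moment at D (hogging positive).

M_D = 163.8 kN·m

Release both end moments; the primary structure is a simply-supported span DE with redundants M_D and M_E.
Simple-span end rotations at D and E under the given loads:
  at D: point load 177 at a = 5.67: Pab(L + b)/(6LEI) = 528.4/EI
  at E: point load 177 at a = 5.67: Pab(L + a)/(6LEI) = 691/EI
  at D: triangular load, peak 22.4: w₀L³/(45EI) = 264.5/EI
  at E: triangular load, peak 22.4: 7w₀L³/(360EI) = 231.5/EI
  θ_D0 = 792.9/EI,  θ_E0 = 922.4/EI
Flexibility coefficients: a unit moment at one end gives L/(3EI) there and L/(6EI) at the far end, so f₁₁ = f₂₂ = 2.7/EI and f₁₂ = f₂₁ = 1.35/EI.
Compatibility — zero rotation at each built-in end:
  2.7 M_D + 1.35 M_E = 792.9
  1.35 M_D + 2.7 M_E = 922.4
Solving the pair gives M_D = 163.8 kN·m and M_E = 259.7 kN·m (hogging).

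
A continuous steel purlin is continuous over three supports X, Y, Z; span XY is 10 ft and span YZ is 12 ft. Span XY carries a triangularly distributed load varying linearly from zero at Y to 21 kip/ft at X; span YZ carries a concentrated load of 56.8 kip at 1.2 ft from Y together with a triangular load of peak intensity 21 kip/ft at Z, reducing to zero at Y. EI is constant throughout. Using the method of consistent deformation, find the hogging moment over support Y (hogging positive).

M_Y = 183.7 kip·ft

Take M_Y as the redundant. Released structure: two simple spans XY and YZ with a hinge at Y.
Discontinuity in slope at Y on the released structure — sum the simple-span end rotations:
  span XY: triangular load, peak 21: 7w₀L³/(360EI) = 408.3/EI
  span YZ: point load 56.8 at a = 1.2: Pab(L + b)/(6LEI) = 233.1/EI
  span YZ: triangular load, peak 21: 7w₀L³/(360EI) = 705.6/EI
  relative rotation θ_0 = (408.3 + 938.7)/EI = 1347/EI
A unit hogging moment at Y produces rotation L₁/(3EI) + L₂/(3EI) = 7.333/EI.
Compatibility: M_Y·(L₁+L₂)/(3EI) = θ_0, giving M_Y = 183.7 kip·ft (hogging).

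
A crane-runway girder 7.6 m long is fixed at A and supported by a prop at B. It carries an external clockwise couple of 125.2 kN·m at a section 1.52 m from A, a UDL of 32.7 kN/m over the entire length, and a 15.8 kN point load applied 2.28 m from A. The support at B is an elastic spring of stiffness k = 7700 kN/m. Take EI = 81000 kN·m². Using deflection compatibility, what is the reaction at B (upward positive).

R_B = 97.03 kN

Remove the prop at B; the released (primary) structure is a cantilever built in at A.
Primary-structure tip deflection at B by superposition:
  clockwise couple 125.2 at a = 1.52: M₀a(2L − a)/(2EI) = 1302/EI
  UDL 32.7: wL⁴/(8EI) = 13637/EI
  point load 15.8 at a = 2.28: Pa²(3L − a)/(6EI) = 280.9/EI
  δ_0 = 15219/EI
Flexibility coefficient — unit upward force at B: δ_{BB} = L³/(3EI) = 146.3/EI.
With EI = 81000 kN·m²: δ_0 = 0.18789 m and δ_{BB} = 0.001806 m/kN.
Compatibility — the spring shortens by R_B/k under the reaction it provides: δ_0 − R_B·δ_{BB} = R_B/k. With 1/k = 0.00013 m/kN, R_B = δ_0 / (δ_{BB} + 1/k) = 0.18789 / (0.001806 + 0.00013) = 97.03 kN.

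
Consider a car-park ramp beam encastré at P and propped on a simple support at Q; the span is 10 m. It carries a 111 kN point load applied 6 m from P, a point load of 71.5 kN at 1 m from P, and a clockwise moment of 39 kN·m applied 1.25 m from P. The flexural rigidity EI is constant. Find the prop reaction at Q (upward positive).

R_Q = 50.36 kN

Take the reaction at Q as the redundant and release it; the primary structure is a cantilever fixed at P.
Free-end deflection of the primary structure under the applied loading (downward +):
  point load 111 at a = 6: Pa²(3L − a)/(6EI) = 15984/EI
  point load 71.5 at a = 1: Pa²(3L − a)/(6EI) = 345.6/EI
  clockwise couple 39 at a = 1.25: M₀a(2L − a)/(2EI) = 457/EI
  δ_0 = 16787/EI
Flexibility coefficient — unit upward force at Q: δ_{QQ} = L³/(3EI) = 333.3/EI.
The prop prevents deflection at Q: R_Q = δ_0/δ_{QQ} = 16787/333.3 = 50.36 kN.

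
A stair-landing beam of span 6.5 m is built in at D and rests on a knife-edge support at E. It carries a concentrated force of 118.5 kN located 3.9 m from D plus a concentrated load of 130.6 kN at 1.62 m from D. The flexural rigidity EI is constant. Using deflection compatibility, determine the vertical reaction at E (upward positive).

Choose R_E as the redundant. The primary structure is the cantilever fixed at D.
Primary-structure tip deflection at E by superposition:
  point load 118.5 at a = 3.9: Pa²(3L − a)/(6EI) = 4686/EI
  point load 130.6 at a = 1.62: Pa²(3L − a)/(6EI) = 1021/EI
  δ_0 = 5708/EI
Flexibility coefficient — unit upward force at E: δ_{EE} = L³/(3EI) = 91.54/EI.
Compatibility at E: δ_0 − R_E·δ_{EE} = 0, so R_E = 5708/91.54 = 62.35 kN.

R_E = 62.35 kN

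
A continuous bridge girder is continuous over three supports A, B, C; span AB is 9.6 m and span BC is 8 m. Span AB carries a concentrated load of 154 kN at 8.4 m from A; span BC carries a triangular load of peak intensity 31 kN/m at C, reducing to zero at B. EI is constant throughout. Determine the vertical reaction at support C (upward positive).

R_C = 65.75 kN

Insert a hinge at B; M_B is the redundant, and each span becomes simply supported.
End slopes at the hinge B, treating each span as simply supported:
  span AB: point load 154 at a = 8.4: Pab(L + a)/(6LEI) = 485.1/EI
  span BC: triangular load, peak 31: 7w₀L³/(360EI) = 308.6/EI
  relative rotation θ_0 = (485.1 + 308.6)/EI = 793.7/EI
A unit hogging moment at B produces rotation L₁/(3EI) + L₂/(3EI) = 5.867/EI.
Slope continuity at B: θ_0 = M_B·5.867/EI, so M_B = 793.7/5.867 = 135.3 kN·m (hogging).
Span BC, ΣM about C: R_B^{BC}·8 = 330.7 + 135.3, so R_B^{BC} = 58.25 kN and R_C = 124 − 58.25 = 65.75 kN.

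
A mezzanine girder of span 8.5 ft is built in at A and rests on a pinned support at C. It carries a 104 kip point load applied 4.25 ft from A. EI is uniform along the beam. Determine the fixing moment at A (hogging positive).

Choose R_C as the redundant. The primary structure is the cantilever fixed at A.
Downward deflection at the released point C due to the loads:
  point load 104 at a = 4.25: Pa²(3L − a)/(6EI) = 6653/EI
Tip deflection under a unit load at C: L³/(3EI) = 204.7/EI.
The prop prevents deflection at C: R_C = δ_0/δ_{CC} = 6653/204.7 = 32.5 kip.
Moment equilibrium about A: M_A = Σ(load moments about A) − R_C·L = 442 − 32.5×8.5 = 165.8 kip·ft.

M_A = 165.8 kip·ft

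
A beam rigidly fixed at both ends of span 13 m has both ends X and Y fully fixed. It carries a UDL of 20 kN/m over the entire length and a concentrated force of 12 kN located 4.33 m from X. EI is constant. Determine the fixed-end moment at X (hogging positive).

Release both end moments; the primary structure is a simply-supported span XY with redundants M_X and M_Y.
Simple-span end rotations at X and Y under the given loads:
  at X: UDL 20: wL³/(24EI) = 1831/EI
  at Y: UDL 20: wL³/(24EI) = 1831/EI
  at X: point load 12 at a = 4.33: Pab(L + b)/(6LEI) = 125.2/EI
  at Y: point load 12 at a = 4.33: Pab(L + a)/(6LEI) = 100.1/EI
  θ_X0 = 1956/EI,  θ_Y0 = 1931/EI
Flexibility coefficients: a unit moment at one end gives L/(3EI) there and L/(6EI) at the far end, so f₁₁ = f₂₂ = 4.333/EI and f₁₂ = f₂₁ = 2.167/EI.
Compatibility — zero rotation at each built-in end:
  4.333 M_X + 2.167 M_Y = 1956
  2.167 M_X + 4.333 M_Y = 1931
Solving the pair gives M_X = 304.8 kN·m and M_Y = 293.2 kN·m (hogging).

M_X = 304.8 kN·m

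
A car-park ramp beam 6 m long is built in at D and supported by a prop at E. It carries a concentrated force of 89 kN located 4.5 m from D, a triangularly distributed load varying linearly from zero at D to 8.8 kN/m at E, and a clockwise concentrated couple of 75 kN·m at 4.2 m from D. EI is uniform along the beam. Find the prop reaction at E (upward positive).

Remove the prop at E; the released (primary) structure is a cantilever built in at D.
Free-end deflection of the primary structure under the applied loading (downward +):
  point load 89 at a = 4.5: Pa²(3L − a)/(6EI) = 4055/EI
  triangular load, peak 8.8 at the free end: 11w₀L⁴/(120EI) = 1045/EI
  clockwise couple 75 at a = 4.2: M₀a(2L − a)/(2EI) = 1228/EI
  δ_0 = 6329/EI
Tip deflection under a unit load at E: L³/(3EI) = 72/EI.
Compatibility at E: δ_0 − R_E·δ_{EE} = 0, so R_E = 6329/72 = 87.9 kN.

R_E = 87.9 kN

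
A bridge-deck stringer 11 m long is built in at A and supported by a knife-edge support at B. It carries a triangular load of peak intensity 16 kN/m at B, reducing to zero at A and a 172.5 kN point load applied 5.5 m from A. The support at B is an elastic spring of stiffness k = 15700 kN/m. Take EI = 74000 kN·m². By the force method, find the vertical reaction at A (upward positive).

Choose R_B as the redundant. The primary structure is the cantilever fixed at A.
Downward deflection at the released point B due to the loads:
  triangular load, peak 16 at the free end: 11w₀L⁴/(120EI) = 21473/EI
  point load 172.5 at a = 5.5: Pa²(3L − a)/(6EI) = 23916/EI
  δ_0 = 45390/EI
Tip deflection under a unit load at B: L³/(3EI) = 443.7/EI.
With EI = 74000 kN·m²: δ_0 = 0.61338 m and δ_{BB} = 0.005995 m/kN.
Compatibility — the spring shortens by R_B/k under the reaction it provides: δ_0 − R_B·δ_{BB} = R_B/k. With 1/k = 0.000064 m/kN, R_B = δ_0 / (δ_{BB} + 1/k) = 0.61338 / (0.005995 + 0.000064) = 101.2 kN.
Vertical equilibrium: R_A = ΣP − R_B = 260.5 − 101.2 = 159.3 kN.

R_A = 159.3 kN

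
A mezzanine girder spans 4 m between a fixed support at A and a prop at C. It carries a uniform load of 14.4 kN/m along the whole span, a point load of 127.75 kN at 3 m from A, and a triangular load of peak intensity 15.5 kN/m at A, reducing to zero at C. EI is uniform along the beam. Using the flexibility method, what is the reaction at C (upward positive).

Remove the prop at C; the released (primary) structure is a cantilever built in at A.
Deflection at C on the released cantilever, summing each load's contribution:
  UDL 14.4: wL⁴/(8EI) = 460.8/EI
  point load 127.75 at a = 3: Pa²(3L − a)/(6EI) = 1725/EI
  triangular load, peak 15.5 at the fixed end: w₀L⁴/(30EI) = 132.3/EI
  δ_0 = 2318/EI
Tip deflection under a unit load at C: L³/(3EI) = 21.33/EI.
Compatibility at C: δ_0 − R_C·δ_{CC} = 0, so R_C = 2318/21.33 = 108.6 kN.

R_C = 108.6 kN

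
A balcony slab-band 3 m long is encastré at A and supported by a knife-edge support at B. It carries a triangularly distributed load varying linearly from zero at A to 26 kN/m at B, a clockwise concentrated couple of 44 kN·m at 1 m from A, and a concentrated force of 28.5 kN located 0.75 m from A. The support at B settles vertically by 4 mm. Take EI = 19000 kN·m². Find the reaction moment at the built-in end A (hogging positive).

M_A = 60.34 kN·m

Remove the prop at B; the released (primary) structure is a cantilever built in at A.
Primary-structure tip deflection at B by superposition:
  triangular load, peak 26 at the free end: 11w₀L⁴/(120EI) = 193.1/EI
  clockwise couple 44 at a = 1: M₀a(2L − a)/(2EI) = 110/EI
  point load 28.5 at a = 0.75: Pa²(3L − a)/(6EI) = 22.04/EI
  δ_0 = 325.1/EI
Tip deflection under a unit load at B: L³/(3EI) = 9/EI.
With EI = 19000 kN·m²: δ_0 = 0.01711 m and δ_{BB} = 0.000474 m/kN.
Compatibility — the beam at B must follow the support down by 0.004 m: δ_0 − R_B·δ_{BB} = 0.004, so R_B = (0.01711 − 0.004)/0.000474 = 27.68 kN.
Moment equilibrium about A: M_A = Σ(load moments about A) − R_B·L = 143.4 − 27.68×3 = 60.34 kN·m.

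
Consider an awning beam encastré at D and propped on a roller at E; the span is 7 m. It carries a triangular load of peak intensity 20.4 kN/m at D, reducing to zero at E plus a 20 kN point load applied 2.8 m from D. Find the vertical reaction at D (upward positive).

R_D = 72.96 kN

Take the reaction at E as the redundant and release it; the primary structure is a cantilever fixed at D.
Primary-structure tip deflection at E by superposition:
  triangular load, peak 20.4 at the fixed end: w₀L⁴/(30EI) = 1633/EI
  point load 20 at a = 2.8: Pa²(3L − a)/(6EI) = 475.6/EI
  δ_0 = 2108/EI
Flexibility coefficient — unit upward force at E: δ_{EE} = L³/(3EI) = 114.3/EI.
The prop prevents deflection at E: R_E = δ_0/δ_{EE} = 2108/114.3 = 18.44 kN.
Vertical equilibrium: R_D = ΣP − R_E = 91.4 − 18.44 = 72.96 kN.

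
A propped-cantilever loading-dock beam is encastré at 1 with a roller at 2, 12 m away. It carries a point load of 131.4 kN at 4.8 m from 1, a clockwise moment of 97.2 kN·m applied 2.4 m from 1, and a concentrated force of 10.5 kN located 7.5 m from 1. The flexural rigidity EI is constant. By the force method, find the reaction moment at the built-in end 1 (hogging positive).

M_1 = 367.8 kN·m

Take the reaction at 2 as the redundant and release it; the primary structure is a cantilever fixed at 1.
Deflection at 2 on the released cantilever, summing each load's contribution:
  point load 131.4 at a = 4.8: Pa²(3L − a)/(6EI) = 15743/EI
  clockwise couple 97.2 at a = 2.4: M₀a(2L − a)/(2EI) = 2519/EI
  point load 10.5 at a = 7.5: Pa²(3L − a)/(6EI) = 2805/EI
  δ_0 = 21068/EI
Tip deflection under a unit load at 2: L³/(3EI) = 576/EI.
The prop prevents deflection at 2: R_2 = δ_0/δ_{22} = 21068/576 = 36.58 kN.
Moment equilibrium about 1: M_1 = Σ(load moments about 1) − R_2·L = 806.7 − 36.58×12 = 367.8 kN·m.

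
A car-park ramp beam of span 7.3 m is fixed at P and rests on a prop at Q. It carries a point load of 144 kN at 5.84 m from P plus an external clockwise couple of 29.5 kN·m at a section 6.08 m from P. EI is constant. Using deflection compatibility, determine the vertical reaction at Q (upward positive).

R_Q = 107.3 kN

Take the reaction at Q as the redundant and release it; the primary structure is a cantilever fixed at P.
Primary-structure tip deflection at Q by superposition:
  point load 144 at a = 5.84: Pa²(3L − a)/(6EI) = 13146/EI
  clockwise couple 29.5 at a = 6.08: M₀a(2L − a)/(2EI) = 764.1/EI
  δ_0 = 13910/EI
Tip deflection under a unit load at Q: L³/(3EI) = 129.7/EI.
Compatibility at Q: δ_0 − R_Q·δ_{QQ} = 0, so R_Q = 13910/129.7 = 107.3 kN.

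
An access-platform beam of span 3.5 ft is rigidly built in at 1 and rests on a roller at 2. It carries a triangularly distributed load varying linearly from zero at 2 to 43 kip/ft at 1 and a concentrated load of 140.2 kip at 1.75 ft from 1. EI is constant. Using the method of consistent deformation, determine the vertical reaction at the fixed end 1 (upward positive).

R_1 = 156.6 kip

Choose R_2 as the redundant. The primary structure is the cantilever fixed at 1.
Downward deflection at the released point 2 due to the loads:
  triangular load, peak 43 at the fixed end: w₀L⁴/(30EI) = 215.1/EI
  point load 140.2 at a = 1.75: Pa²(3L − a)/(6EI) = 626.2/EI
  δ_0 = 841.2/EI
Flexibility coefficient — unit upward force at 2: δ_{22} = L³/(3EI) = 14.29/EI.
Compatibility at 2: δ_0 − R_2·δ_{22} = 0, so R_2 = 841.2/14.29 = 58.86 kip.
Vertical equilibrium: R_1 = ΣP − R_2 = 215.4 − 58.86 = 156.6 kip.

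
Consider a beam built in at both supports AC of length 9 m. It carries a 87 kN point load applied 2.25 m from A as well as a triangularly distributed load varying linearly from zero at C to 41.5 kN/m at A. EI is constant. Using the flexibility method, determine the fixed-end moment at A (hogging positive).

M_A = 278.2 kN·m

Release both end moments; the primary structure is a simply-supported span AC with redundants M_A and M_C.
Simple-span end rotations at A and C under the given loads:
  at A: point load 87 at a = 2.25: Pab(L + b)/(6LEI) = 385.4/EI
  at C: point load 87 at a = 2.25: Pab(L + a)/(6LEI) = 275.3/EI
  at A: triangular load, peak 41.5: w₀L³/(45EI) = 672.3/EI
  at C: triangular load, peak 41.5: 7w₀L³/(360EI) = 588.3/EI
  θ_A0 = 1058/EI,  θ_C0 = 863.5/EI
Flexibility coefficients: a unit moment at one end gives L/(3EI) there and L/(6EI) at the far end, so f₁₁ = f₂₂ = 3/EI and f₁₂ = f₂₁ = 1.5/EI.
Compatibility — zero rotation at each built-in end:
  3 M_A + 1.5 M_C = 1058
  1.5 M_A + 3 M_C = 863.5
Solving the pair gives M_A = 278.2 kN·m and M_C = 148.8 kN·m (hogging).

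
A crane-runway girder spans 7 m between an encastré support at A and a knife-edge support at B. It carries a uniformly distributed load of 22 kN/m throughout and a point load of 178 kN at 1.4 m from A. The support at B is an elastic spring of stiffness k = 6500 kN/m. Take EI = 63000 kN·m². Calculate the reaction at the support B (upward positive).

Remove the prop at B; the released (primary) structure is a cantilever built in at A.
Deflection at B on the released cantilever, summing each load's contribution:
  UDL 22: wL⁴/(8EI) = 6603/EI
  point load 178 at a = 1.4: Pa²(3L − a)/(6EI) = 1140/EI
  δ_0 = 7742/EI
Flexibility coefficient — unit upward force at B: δ_{BB} = L³/(3EI) = 114.3/EI.
With EI = 63000 kN·m²: δ_0 = 0.1229 m and δ_{BB} = 0.001815 m/kN.
Compatibility — the spring shortens by R_B/k under the reaction it provides: δ_0 − R_B·δ_{BB} = R_B/k. With 1/k = 0.000154 m/kN, R_B = δ_0 / (δ_{BB} + 1/k) = 0.1229 / (0.001815 + 0.000154) = 62.43 kN.

R_B = 62.43 kN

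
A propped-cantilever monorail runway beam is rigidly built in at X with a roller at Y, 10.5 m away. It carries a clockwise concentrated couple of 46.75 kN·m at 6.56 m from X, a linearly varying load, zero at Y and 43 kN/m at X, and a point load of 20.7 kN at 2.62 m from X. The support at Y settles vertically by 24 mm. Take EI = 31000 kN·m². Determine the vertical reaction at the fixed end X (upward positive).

Choose R_Y as the redundant. The primary structure is the cantilever fixed at X.
Primary-structure tip deflection at Y by superposition:
  clockwise couple 46.75 at a = 6.56: M₀a(2L − a)/(2EI) = 2214/EI
  triangular load, peak 43 at the fixed end: w₀L⁴/(30EI) = 17422/EI
  point load 20.7 at a = 2.62: Pa²(3L − a)/(6EI) = 683.9/EI
  δ_0 = 20320/EI
Tip deflection under a unit load at Y: L³/(3EI) = 385.9/EI.
With EI = 31000 kN·m²: δ_0 = 0.6555 m and δ_{YY} = 0.012448 m/kN.
Compatibility — the beam at Y must follow the support down by 0.024 m: δ_0 − R_Y·δ_{YY} = 0.024, so R_Y = (0.6555 − 0.024)/0.012448 = 50.73 kN.
Vertical equilibrium: R_X = ΣP − R_Y = 246.4 − 50.73 = 195.7 kN.

R_X = 195.7 kN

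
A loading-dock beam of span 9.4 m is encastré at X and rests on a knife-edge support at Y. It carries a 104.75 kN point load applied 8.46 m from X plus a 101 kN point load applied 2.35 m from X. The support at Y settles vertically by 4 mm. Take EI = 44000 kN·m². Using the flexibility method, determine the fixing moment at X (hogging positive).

M_X = 210.5 kN·m

Release the roller at Y. Primary structure: cantilever fixed at X.
Primary-structure tip deflection at Y by superposition:
  point load 104.75 at a = 8.46: Pa²(3L − a)/(6EI) = 24666/EI
  point load 101 at a = 2.35: Pa²(3L − a)/(6EI) = 2403/EI
  δ_0 = 27069/EI
Flexibility coefficient — unit upward force at Y: δ_{YY} = L³/(3EI) = 276.9/EI.
With EI = 44000 kN·m²: δ_0 = 0.6152 m and δ_{YY} = 0.006292 m/kN.
Compatibility — the beam at Y must follow the support down by 0.004 m: δ_0 − R_Y·δ_{YY} = 0.004, so R_Y = (0.6152 − 0.004)/0.006292 = 97.13 kN.
Moment equilibrium about X: M_X = Σ(load moments about X) − R_Y·L = 1124 − 97.13×9.4 = 210.5 kN·m.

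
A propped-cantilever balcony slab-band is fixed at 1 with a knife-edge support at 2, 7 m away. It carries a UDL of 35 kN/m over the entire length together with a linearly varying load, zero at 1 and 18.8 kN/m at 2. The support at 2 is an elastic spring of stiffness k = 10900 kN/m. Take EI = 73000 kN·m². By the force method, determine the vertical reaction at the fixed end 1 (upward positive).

Choose R_2 as the redundant. The primary structure is the cantilever fixed at 1.
Primary-structure tip deflection at 2 by superposition:
  UDL 35: wL⁴/(8EI) = 10504/EI
  triangular load, peak 18.8 at the free end: 11w₀L⁴/(120EI) = 4138/EI
  δ_0 = 14642/EI
Tip deflection under a unit load at 2: L³/(3EI) = 114.3/EI.
With EI = 73000 kN·m²: δ_0 = 0.20058 m and δ_{22} = 0.001566 m/kN.
Compatibility — the spring shortens by R_2/k under the reaction it provides: δ_0 − R_2·δ_{22} = R_2/k. With 1/k = 0.000092 m/kN, R_2 = δ_0 / (δ_{22} + 1/k) = 0.20058 / (0.001566 + 0.000092) = 121 kN.
Vertical equilibrium: R_1 = ΣP − R_2 = 310.8 − 121 = 189.8 kN.

R_1 = 189.8 kN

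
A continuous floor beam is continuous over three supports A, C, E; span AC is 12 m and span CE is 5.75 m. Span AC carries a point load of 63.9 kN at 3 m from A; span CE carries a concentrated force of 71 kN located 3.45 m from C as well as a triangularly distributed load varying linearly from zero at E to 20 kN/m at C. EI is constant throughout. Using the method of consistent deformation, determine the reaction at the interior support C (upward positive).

R_C = 107.7 kN

Release continuity at C by inserting a hinge; the redundant is the internal moment M_C. The primary structure is two simply-supported spans AC and CE.
Discontinuity in slope at C on the released structure — sum the simple-span end rotations:
  span AC: point load 63.9 at a = 3: Pab(L + a)/(6LEI) = 359.4/EI
  span CE: point load 71 at a = 3.45: Pab(L + b)/(6LEI) = 131.5/EI
  span CE: triangular load, peak 20: w₀L³/(45EI) = 84.49/EI
  relative rotation θ_0 = (359.4 + 215.9)/EI = 575.4/EI
A unit hogging moment at C produces rotation L₁/(3EI) + L₂/(3EI) = 5.917/EI.
Compatibility: M_C·(L₁+L₂)/(3EI) = θ_0, giving M_C = 97.25 kN·m (hogging).
Span AC, ΣM about A with M_C applied at C: R_C^{AC}·12 = 191.7 + 97.25, so R_C^{AC} = 24.08 kN and R_A = 63.9 − 24.08 = 39.82 kN.
Span CE, ΣM about E: R_C^{CE}·5.75 = 383.7 + 97.25, so R_C^{CE} = 83.65 kN and R_E = 128.5 − 83.65 = 44.85 kN.
R_C = 24.08 + 83.65 = 107.7 kN.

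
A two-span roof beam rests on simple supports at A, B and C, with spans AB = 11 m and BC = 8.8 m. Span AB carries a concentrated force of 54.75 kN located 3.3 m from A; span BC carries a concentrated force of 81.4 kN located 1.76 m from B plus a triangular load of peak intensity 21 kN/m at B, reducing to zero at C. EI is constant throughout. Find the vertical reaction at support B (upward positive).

Insert a hinge at B; M_B is the redundant, and each span becomes simply supported.
End slopes at the hinge B, treating each span as simply supported:
  span AB: point load 54.75 at a = 3.3: Pab(L + a)/(6LEI) = 301.4/EI
  span BC: point load 81.4 at a = 1.76: Pab(L + b)/(6LEI) = 302.6/EI
  span BC: triangular load, peak 21: w₀L³/(45EI) = 318/EI
  relative rotation θ_0 = (301.4 + 620.6)/EI = 922/EI
A unit hogging moment at B produces rotation L₁/(3EI) + L₂/(3EI) = 6.6/EI.
Compatibility: M_B·(L₁+L₂)/(3EI) = θ_0, giving M_B = 139.7 kN·m (hogging).
Span AB, ΣM about A with M_B applied at B: R_B^{AB}·11 = 180.7 + 139.7, so R_B^{AB} = 29.12 kN and R_A = 54.75 − 29.12 = 25.63 kN.
Span BC, ΣM about C: R_B^{BC}·8.8 = 1115 + 139.7, so R_B^{BC} = 142.6 kN and R_C = 173.8 − 142.6 = 31.21 kN.
R_B = 29.12 + 142.6 = 171.7 kN.

R_B = 171.7 kN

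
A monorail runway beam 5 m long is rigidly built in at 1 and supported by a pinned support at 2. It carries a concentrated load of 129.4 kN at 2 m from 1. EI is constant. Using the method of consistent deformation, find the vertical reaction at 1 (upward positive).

R_1 = 102.5 kN

Release the roller at 2. Primary structure: cantilever fixed at 1.
Primary-structure tip deflection at 2 by superposition:
  point load 129.4 at a = 2: Pa²(3L − a)/(6EI) = 1121/EI
Tip deflection under a unit load at 2: L³/(3EI) = 41.67/EI.
Compatibility at 2: δ_0 − R_2·δ_{22} = 0, so R_2 = 1121/41.67 = 26.92 kN.
Vertical equilibrium: R_1 = ΣP − R_2 = 129.4 − 26.92 = 102.5 kN.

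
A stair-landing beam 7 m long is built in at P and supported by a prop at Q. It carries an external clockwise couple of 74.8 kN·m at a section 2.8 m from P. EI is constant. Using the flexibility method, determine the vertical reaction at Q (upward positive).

R_Q = 10.26 kN

Release the roller at Q. Primary structure: cantilever fixed at P.
Primary-structure tip deflection at Q by superposition:
  clockwise couple 74.8 at a = 2.8: M₀a(2L − a)/(2EI) = 1173/EI
Tip deflection under a unit load at Q: L³/(3EI) = 114.3/EI.
Compatibility at Q: δ_0 − R_Q·δ_{QQ} = 0, so R_Q = 1173/114.3 = 10.26 kN.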